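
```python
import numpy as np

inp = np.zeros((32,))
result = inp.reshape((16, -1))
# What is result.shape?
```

(16, 2)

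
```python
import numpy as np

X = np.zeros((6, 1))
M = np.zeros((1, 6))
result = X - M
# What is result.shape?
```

(6, 6)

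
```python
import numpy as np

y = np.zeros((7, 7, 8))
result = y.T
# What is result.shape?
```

(8, 7, 7)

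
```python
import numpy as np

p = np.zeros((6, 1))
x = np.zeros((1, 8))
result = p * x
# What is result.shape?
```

(6, 8)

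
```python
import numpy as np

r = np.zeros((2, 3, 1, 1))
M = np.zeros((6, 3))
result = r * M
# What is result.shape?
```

(2, 3, 6, 3)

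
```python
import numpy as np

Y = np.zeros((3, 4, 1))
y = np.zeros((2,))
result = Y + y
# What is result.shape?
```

(3, 4, 2)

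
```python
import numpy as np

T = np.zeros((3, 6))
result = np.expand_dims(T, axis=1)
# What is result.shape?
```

(3, 1, 6)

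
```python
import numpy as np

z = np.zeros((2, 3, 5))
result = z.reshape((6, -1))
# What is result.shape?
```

(6, 5)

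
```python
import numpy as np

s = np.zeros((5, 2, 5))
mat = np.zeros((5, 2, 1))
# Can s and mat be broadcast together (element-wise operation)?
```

Yes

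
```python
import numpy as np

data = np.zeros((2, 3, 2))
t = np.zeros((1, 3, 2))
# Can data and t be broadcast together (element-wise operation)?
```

Yes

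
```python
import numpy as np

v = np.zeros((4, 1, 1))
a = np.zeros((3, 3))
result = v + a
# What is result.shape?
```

(4, 3, 3)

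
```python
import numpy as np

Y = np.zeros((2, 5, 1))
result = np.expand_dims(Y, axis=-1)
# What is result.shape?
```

(2, 5, 1, 1)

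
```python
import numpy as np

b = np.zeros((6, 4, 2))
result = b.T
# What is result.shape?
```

(2, 4, 6)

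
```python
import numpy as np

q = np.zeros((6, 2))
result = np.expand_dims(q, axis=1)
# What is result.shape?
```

(6, 1, 2)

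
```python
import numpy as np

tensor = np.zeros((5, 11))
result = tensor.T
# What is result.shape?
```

(11, 5)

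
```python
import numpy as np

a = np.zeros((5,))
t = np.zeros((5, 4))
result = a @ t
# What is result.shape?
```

(4,)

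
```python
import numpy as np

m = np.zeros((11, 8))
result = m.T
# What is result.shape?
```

(8, 11)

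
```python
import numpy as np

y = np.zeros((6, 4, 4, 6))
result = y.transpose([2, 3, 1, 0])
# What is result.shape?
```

(4, 6, 4, 6)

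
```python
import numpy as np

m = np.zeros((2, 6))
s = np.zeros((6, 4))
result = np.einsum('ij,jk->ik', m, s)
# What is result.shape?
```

(2, 4)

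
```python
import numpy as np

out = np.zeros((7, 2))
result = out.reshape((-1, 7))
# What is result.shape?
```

(2, 7)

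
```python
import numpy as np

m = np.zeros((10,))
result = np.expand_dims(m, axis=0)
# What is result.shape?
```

(1, 10)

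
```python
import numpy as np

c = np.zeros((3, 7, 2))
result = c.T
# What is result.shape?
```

(2, 7, 3)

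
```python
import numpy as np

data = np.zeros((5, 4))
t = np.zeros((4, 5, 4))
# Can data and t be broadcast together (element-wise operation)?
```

Yes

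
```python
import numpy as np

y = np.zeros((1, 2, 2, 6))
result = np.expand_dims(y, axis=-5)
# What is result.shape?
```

(1, 1, 2, 2, 6)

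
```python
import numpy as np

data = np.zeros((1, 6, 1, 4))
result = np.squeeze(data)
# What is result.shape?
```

(6, 4)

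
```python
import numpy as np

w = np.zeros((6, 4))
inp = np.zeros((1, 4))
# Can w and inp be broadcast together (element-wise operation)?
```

Yes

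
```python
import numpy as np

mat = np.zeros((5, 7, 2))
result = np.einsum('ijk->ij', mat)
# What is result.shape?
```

(5, 7)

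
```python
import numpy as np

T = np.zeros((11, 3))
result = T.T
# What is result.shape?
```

(3, 11)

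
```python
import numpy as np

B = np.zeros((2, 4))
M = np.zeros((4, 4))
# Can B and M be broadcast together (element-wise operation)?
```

No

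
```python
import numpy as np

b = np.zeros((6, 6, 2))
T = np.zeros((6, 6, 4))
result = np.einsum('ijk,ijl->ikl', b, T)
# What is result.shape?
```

(6, 2, 4)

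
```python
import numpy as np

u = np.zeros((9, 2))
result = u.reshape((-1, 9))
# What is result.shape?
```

(2, 9)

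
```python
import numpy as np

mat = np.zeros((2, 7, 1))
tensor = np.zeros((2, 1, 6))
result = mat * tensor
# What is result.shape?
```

(2, 7, 6)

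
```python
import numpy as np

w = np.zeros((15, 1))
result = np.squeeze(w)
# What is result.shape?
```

(15,)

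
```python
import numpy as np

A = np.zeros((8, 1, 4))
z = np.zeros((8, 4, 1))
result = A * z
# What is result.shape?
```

(8, 4, 4)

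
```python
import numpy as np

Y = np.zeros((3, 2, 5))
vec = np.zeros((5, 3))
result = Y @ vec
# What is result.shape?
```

(3, 2, 3)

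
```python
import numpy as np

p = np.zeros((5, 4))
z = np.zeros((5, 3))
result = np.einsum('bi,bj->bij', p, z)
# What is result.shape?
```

(5, 4, 3)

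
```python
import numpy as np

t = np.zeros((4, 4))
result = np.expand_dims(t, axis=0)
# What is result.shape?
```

(1, 4, 4)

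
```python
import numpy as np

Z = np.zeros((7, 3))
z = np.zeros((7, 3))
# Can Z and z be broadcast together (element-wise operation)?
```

Yes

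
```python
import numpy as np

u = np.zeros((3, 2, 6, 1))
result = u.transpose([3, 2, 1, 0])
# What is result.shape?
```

(1, 6, 2, 3)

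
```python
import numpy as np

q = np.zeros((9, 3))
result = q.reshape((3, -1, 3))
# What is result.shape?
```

(3, 3, 3)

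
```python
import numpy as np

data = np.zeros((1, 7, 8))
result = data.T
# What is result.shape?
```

(8, 7, 1)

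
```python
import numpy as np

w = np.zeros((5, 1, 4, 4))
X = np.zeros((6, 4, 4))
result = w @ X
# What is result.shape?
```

(5, 6, 4, 4)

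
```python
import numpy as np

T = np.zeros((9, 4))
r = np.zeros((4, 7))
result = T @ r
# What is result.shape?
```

(9, 7)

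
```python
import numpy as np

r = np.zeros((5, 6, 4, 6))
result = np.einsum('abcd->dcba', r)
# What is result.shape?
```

(6, 4, 6, 5)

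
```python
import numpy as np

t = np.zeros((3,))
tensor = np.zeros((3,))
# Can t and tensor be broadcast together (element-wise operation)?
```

Yes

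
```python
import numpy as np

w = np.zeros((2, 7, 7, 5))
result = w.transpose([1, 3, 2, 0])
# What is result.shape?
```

(7, 5, 7, 2)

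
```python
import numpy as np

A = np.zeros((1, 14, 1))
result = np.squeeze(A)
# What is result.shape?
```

(14,)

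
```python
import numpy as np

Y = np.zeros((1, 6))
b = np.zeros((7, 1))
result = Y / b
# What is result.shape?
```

(7, 6)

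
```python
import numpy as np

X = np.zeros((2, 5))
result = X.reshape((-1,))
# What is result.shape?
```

(10,)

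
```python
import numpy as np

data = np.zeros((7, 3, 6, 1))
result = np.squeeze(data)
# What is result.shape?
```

(7, 3, 6)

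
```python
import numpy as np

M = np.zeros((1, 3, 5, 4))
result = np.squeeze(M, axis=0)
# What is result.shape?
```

(3, 5, 4)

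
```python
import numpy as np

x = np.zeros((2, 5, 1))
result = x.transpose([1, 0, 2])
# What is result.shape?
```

(5, 2, 1)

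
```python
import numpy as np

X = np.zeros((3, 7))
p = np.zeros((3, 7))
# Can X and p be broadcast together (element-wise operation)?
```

Yes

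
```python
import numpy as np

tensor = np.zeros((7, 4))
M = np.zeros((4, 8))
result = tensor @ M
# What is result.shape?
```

(7, 8)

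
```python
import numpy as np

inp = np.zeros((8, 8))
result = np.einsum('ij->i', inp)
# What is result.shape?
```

(8,)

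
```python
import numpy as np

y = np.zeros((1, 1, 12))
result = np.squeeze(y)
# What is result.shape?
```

(12,)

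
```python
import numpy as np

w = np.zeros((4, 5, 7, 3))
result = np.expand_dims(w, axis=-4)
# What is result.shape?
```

(4, 1, 5, 7, 3)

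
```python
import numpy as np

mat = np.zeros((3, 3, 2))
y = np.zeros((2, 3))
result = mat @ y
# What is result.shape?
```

(3, 3, 3)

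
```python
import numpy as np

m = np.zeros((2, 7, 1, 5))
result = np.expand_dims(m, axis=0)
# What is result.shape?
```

(1, 2, 7, 1, 5)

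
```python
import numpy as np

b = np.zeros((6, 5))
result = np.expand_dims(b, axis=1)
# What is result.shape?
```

(6, 1, 5)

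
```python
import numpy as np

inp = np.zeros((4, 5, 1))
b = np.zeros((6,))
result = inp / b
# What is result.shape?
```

(4, 5, 6)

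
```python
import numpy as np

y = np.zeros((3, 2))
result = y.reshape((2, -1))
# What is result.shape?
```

(2, 3)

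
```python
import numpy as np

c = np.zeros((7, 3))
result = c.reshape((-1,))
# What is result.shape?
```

(21,)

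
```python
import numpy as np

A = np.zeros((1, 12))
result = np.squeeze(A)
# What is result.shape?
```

(12,)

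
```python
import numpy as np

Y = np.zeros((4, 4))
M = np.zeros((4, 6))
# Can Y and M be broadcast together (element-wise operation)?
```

No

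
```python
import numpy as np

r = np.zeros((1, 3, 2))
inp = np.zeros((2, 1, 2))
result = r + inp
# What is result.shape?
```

(2, 3, 2)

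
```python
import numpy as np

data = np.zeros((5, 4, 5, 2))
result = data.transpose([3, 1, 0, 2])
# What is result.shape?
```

(2, 4, 5, 5)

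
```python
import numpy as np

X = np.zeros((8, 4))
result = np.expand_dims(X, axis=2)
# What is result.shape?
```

(8, 4, 1)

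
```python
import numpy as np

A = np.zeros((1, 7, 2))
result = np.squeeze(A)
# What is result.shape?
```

(7, 2)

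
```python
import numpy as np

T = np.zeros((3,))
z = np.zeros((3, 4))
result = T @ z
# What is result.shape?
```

(4,)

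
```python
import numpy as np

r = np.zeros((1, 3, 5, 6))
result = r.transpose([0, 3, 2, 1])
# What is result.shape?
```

(1, 6, 5, 3)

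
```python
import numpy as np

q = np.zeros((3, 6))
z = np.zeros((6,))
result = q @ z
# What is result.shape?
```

(3,)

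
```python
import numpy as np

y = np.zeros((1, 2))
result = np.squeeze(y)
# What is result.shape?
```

(2,)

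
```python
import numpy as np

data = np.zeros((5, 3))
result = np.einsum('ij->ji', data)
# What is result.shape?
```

(3, 5)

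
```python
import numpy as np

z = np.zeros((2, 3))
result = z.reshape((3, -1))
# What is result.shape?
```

(3, 2)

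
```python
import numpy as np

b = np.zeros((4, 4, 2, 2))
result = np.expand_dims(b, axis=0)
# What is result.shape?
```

(1, 4, 4, 2, 2)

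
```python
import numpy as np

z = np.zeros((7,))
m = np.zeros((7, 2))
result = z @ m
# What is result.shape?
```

(2,)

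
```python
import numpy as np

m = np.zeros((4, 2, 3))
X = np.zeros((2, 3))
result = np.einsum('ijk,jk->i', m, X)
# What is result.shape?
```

(4,)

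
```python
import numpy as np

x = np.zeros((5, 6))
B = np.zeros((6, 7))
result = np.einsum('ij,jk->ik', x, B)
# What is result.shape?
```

(5, 7)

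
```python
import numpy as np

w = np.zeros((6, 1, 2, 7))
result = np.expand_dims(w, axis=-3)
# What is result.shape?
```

(6, 1, 1, 2, 7)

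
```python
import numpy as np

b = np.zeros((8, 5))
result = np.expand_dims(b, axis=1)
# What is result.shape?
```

(8, 1, 5)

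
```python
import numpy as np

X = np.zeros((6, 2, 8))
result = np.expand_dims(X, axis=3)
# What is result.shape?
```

(6, 2, 8, 1)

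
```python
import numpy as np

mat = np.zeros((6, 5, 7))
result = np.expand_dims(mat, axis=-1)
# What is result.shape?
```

(6, 5, 7, 1)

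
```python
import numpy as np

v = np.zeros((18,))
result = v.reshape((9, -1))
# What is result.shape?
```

(9, 2)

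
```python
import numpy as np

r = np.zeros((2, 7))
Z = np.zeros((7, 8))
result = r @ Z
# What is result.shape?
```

(2, 8)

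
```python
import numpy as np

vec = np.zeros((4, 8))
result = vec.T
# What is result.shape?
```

(8, 4)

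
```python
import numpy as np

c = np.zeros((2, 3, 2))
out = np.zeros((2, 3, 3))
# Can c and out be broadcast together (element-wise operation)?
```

No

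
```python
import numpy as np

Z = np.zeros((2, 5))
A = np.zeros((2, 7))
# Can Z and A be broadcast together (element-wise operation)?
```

No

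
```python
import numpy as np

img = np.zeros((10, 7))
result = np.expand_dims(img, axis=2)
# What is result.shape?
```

(10, 7, 1)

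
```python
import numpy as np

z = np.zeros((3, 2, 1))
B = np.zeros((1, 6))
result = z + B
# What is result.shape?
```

(3, 2, 6)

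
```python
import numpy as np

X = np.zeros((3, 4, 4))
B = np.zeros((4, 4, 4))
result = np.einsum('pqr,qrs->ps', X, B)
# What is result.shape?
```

(3, 4)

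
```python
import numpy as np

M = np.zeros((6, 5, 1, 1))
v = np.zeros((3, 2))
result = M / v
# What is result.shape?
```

(6, 5, 3, 2)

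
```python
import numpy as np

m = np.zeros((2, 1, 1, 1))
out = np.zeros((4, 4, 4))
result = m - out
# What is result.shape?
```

(2, 4, 4, 4)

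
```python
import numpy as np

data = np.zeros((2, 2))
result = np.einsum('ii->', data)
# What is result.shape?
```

()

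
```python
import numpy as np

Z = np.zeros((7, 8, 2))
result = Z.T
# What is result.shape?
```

(2, 8, 7)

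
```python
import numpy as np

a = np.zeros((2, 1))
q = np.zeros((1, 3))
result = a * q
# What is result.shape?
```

(2, 3)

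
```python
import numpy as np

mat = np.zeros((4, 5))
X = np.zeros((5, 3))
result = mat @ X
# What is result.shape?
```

(4, 3)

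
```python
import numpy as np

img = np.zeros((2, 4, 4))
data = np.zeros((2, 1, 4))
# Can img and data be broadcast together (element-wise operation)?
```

Yes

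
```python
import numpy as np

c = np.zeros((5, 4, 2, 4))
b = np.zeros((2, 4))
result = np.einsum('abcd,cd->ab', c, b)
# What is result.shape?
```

(5, 4)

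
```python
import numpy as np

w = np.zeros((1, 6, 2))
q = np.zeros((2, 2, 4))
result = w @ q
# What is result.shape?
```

(2, 6, 4)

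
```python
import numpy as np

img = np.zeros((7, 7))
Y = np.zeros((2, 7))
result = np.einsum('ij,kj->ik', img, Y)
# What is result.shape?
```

(7, 2)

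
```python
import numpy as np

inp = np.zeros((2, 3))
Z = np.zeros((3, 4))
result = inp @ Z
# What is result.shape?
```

(2, 4)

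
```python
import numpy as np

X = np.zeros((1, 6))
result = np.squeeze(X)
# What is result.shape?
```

(6,)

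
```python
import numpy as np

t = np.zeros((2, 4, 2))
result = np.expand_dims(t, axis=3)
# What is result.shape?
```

(2, 4, 2, 1)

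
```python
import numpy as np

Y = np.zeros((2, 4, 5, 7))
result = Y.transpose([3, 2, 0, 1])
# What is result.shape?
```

(7, 5, 2, 4)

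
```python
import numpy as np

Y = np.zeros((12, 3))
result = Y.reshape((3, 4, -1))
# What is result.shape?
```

(3, 4, 3)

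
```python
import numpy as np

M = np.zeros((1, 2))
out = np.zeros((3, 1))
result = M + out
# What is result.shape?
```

(3, 2)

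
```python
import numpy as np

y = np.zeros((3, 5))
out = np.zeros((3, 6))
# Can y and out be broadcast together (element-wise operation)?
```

No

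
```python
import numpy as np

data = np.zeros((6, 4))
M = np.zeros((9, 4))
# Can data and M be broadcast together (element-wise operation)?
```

No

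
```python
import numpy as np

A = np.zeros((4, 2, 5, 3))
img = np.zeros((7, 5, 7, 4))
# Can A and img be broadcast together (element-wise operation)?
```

No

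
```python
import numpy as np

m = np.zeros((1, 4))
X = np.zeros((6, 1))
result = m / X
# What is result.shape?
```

(6, 4)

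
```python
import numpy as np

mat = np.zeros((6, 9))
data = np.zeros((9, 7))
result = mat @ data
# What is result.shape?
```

(6, 7)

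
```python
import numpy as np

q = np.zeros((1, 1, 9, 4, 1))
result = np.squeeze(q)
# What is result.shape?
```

(9, 4)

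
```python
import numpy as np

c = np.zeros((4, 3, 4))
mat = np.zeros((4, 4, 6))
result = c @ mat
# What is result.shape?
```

(4, 3, 6)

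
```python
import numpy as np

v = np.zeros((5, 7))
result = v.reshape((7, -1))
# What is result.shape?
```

(7, 5)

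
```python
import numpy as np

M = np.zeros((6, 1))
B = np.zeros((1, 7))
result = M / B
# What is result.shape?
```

(6, 7)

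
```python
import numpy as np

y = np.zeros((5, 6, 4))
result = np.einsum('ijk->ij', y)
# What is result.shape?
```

(5, 6)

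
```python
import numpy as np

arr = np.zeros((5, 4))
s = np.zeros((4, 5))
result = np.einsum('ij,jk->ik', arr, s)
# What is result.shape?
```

(5, 5)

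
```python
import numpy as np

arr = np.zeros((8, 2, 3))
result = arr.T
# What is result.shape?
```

(3, 2, 8)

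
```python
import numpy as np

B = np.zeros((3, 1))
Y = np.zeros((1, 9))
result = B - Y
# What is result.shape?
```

(3, 9)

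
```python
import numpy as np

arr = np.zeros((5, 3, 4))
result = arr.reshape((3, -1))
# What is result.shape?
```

(3, 20)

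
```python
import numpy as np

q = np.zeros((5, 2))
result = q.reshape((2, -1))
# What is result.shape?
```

(2, 5)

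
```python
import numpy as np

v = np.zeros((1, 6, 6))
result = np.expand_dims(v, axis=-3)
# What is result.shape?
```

(1, 1, 6, 6)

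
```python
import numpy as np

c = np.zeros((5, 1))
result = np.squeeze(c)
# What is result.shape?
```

(5,)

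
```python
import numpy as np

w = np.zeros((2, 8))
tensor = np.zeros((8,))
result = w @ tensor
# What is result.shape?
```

(2,)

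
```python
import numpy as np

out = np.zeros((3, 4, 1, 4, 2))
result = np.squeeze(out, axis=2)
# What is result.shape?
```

(3, 4, 4, 2)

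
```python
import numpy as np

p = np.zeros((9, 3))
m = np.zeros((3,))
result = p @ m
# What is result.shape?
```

(9,)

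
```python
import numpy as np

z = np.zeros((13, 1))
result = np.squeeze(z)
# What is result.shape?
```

(13,)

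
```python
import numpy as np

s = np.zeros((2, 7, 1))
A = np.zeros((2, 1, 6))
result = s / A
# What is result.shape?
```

(2, 7, 6)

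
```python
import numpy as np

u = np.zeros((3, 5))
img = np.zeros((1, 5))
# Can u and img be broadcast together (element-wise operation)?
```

Yes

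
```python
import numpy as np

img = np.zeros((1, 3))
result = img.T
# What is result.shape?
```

(3, 1)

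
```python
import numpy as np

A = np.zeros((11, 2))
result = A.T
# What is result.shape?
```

(2, 11)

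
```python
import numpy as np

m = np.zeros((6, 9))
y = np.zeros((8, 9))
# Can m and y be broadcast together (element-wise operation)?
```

No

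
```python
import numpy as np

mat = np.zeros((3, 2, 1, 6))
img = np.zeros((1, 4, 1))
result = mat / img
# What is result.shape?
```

(3, 2, 4, 6)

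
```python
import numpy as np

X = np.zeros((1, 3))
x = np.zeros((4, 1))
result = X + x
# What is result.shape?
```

(4, 3)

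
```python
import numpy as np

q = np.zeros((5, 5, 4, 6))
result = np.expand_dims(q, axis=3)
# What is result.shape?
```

(5, 5, 4, 1, 6)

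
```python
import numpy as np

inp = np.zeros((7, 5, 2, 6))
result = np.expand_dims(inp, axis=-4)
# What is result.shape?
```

(7, 1, 5, 2, 6)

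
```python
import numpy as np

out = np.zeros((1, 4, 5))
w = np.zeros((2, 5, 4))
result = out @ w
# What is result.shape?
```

(2, 4, 4)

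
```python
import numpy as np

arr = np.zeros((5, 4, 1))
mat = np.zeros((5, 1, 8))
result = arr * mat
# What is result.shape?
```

(5, 4, 8)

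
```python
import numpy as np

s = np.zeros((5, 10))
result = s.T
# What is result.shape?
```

(10, 5)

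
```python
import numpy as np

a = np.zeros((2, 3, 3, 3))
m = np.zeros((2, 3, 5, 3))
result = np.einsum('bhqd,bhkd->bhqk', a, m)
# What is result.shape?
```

(2, 3, 3, 5)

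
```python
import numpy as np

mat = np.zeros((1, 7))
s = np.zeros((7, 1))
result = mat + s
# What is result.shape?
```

(7, 7)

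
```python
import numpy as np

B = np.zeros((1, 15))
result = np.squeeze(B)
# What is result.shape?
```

(15,)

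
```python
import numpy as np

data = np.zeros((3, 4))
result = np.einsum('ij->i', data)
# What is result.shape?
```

(3,)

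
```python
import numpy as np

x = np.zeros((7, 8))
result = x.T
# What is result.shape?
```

(8, 7)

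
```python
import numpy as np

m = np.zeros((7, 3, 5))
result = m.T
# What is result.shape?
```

(5, 3, 7)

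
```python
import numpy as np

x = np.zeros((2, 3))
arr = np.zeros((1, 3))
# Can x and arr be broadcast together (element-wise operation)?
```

Yes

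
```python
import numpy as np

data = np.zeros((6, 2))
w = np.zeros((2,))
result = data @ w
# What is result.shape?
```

(6,)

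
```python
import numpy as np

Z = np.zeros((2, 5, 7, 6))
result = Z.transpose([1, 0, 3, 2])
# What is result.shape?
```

(5, 2, 6, 7)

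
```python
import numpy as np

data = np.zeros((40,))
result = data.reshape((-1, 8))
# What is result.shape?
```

(5, 8)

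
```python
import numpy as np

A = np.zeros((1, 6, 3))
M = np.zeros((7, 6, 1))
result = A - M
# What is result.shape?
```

(7, 6, 3)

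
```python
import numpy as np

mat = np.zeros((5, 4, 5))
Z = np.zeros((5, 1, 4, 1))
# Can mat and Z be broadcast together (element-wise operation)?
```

Yes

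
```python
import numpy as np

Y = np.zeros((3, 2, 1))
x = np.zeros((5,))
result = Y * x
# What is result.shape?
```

(3, 2, 5)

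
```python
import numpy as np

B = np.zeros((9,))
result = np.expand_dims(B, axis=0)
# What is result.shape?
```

(1, 9)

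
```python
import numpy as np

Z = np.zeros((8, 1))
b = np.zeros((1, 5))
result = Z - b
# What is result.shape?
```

(8, 5)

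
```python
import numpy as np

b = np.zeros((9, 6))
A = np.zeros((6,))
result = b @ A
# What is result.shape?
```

(9,)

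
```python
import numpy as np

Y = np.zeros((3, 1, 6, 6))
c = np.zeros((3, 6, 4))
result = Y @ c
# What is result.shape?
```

(3, 3, 6, 4)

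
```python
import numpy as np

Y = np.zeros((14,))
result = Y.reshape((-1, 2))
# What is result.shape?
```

(7, 2)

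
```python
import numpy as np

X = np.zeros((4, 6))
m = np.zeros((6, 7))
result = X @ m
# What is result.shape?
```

(4, 7)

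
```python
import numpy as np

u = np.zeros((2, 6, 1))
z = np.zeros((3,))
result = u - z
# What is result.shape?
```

(2, 6, 3)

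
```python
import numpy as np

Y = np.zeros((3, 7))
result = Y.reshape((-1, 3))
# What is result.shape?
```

(7, 3)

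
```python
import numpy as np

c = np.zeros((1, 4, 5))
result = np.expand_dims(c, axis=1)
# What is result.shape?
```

(1, 1, 4, 5)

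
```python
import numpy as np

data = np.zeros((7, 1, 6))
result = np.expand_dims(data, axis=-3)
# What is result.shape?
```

(7, 1, 1, 6)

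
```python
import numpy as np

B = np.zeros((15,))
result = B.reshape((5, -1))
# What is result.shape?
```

(5, 3)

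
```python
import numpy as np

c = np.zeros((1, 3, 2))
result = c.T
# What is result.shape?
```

(2, 3, 1)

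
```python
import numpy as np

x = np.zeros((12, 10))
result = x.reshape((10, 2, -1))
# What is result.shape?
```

(10, 2, 6)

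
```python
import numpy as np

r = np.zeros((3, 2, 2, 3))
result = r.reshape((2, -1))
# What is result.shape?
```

(2, 18)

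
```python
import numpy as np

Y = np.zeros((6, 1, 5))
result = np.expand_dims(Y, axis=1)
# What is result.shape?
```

(6, 1, 1, 5)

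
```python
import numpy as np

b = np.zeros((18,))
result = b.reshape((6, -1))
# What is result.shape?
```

(6, 3)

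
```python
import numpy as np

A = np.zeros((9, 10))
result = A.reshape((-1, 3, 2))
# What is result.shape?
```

(15, 3, 2)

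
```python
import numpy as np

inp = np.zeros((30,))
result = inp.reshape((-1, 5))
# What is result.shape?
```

(6, 5)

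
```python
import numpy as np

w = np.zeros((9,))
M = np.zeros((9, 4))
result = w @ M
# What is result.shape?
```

(4,)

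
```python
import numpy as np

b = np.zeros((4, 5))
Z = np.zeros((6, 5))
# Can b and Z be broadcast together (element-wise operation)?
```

No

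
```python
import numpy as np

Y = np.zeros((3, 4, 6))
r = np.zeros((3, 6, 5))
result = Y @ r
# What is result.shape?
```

(3, 4, 5)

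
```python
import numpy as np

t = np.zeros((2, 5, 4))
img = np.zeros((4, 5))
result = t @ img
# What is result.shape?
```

(2, 5, 5)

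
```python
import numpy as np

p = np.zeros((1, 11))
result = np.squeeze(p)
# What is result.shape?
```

(11,)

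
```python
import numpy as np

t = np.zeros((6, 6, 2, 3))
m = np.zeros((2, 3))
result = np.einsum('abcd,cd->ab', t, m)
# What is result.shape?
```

(6, 6)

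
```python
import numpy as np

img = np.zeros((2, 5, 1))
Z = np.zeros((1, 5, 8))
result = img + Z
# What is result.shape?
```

(2, 5, 8)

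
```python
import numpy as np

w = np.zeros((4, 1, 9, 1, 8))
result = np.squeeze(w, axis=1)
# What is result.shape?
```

(4, 9, 1, 8)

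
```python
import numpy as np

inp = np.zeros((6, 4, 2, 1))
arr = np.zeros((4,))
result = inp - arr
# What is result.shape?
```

(6, 4, 2, 4)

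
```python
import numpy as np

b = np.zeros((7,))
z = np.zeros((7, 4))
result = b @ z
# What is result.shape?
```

(4,)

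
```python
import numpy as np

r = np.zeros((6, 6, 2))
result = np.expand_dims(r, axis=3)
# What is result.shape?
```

(6, 6, 2, 1)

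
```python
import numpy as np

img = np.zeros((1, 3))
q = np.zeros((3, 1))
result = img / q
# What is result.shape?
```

(3, 3)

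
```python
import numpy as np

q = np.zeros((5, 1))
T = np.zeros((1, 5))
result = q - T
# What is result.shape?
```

(5, 5)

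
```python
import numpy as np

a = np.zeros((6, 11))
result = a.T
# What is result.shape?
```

(11, 6)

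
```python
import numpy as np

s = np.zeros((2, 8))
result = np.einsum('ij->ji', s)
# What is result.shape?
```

(8, 2)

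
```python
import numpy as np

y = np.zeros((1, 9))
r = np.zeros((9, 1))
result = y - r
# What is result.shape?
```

(9, 9)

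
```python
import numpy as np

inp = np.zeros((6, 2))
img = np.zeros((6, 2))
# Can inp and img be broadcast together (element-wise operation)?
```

Yes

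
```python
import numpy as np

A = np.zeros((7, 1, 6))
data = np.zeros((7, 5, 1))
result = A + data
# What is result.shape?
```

(7, 5, 6)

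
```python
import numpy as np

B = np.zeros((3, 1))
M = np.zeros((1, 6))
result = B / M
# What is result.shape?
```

(3, 6)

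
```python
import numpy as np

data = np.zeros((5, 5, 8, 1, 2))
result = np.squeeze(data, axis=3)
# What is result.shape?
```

(5, 5, 8, 2)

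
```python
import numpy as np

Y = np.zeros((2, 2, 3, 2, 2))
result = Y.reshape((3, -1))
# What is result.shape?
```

(3, 16)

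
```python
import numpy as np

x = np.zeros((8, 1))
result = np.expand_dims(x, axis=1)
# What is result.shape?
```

(8, 1, 1)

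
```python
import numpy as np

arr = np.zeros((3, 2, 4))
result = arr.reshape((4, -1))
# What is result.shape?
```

(4, 6)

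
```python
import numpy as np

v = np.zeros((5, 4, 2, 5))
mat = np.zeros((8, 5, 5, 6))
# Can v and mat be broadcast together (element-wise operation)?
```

No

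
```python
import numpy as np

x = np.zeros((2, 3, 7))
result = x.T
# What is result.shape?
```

(7, 3, 2)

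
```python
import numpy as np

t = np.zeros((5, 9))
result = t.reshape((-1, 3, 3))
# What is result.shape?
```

(5, 3, 3)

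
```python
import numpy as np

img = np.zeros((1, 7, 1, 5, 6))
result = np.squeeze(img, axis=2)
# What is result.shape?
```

(1, 7, 5, 6)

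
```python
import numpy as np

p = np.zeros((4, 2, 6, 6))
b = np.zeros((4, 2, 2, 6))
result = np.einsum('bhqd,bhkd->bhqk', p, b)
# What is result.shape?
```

(4, 2, 6, 2)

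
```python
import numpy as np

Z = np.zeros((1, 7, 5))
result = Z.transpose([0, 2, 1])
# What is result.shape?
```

(1, 5, 7)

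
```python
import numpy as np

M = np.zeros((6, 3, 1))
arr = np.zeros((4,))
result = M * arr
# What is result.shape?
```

(6, 3, 4)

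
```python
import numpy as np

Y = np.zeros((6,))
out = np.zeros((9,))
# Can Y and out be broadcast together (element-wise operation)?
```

No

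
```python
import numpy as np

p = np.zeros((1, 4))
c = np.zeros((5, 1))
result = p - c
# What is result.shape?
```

(5, 4)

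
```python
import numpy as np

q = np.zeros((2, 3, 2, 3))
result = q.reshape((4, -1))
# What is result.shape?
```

(4, 9)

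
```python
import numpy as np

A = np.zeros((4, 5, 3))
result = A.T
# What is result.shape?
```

(3, 5, 4)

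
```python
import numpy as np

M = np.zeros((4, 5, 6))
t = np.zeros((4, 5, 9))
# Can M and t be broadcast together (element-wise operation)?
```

No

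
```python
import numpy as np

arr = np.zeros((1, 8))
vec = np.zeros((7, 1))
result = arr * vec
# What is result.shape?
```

(7, 8)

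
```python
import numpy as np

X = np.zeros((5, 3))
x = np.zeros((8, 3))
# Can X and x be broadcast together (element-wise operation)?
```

No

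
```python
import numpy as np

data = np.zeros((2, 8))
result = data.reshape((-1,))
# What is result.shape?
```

(16,)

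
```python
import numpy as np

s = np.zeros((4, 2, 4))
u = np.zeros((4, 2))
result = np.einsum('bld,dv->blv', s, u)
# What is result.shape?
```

(4, 2, 2)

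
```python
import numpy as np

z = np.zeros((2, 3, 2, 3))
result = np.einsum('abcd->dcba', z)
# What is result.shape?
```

(3, 2, 3, 2)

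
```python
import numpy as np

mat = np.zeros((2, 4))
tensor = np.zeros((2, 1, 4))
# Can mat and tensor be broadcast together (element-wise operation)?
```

Yes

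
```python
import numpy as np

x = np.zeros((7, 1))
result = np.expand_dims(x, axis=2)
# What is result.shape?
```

(7, 1, 1)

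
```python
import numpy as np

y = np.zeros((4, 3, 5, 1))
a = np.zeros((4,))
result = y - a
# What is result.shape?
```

(4, 3, 5, 4)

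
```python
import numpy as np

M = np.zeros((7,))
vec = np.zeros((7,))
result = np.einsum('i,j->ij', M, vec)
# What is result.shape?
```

(7, 7)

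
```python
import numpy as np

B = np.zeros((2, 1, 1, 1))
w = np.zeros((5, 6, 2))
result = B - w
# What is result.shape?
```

(2, 5, 6, 2)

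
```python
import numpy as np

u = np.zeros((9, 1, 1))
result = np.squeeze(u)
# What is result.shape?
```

(9,)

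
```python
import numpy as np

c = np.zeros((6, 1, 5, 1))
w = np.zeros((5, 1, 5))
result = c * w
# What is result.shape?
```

(6, 5, 5, 5)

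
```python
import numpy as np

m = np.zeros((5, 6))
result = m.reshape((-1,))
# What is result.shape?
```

(30,)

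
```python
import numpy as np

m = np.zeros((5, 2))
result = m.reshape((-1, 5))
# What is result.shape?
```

(2, 5)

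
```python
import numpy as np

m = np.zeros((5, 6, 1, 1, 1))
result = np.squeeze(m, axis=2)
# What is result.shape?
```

(5, 6, 1, 1)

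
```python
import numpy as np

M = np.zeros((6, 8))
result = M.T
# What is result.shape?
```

(8, 6)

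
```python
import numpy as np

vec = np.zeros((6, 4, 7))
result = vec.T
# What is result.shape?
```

(7, 4, 6)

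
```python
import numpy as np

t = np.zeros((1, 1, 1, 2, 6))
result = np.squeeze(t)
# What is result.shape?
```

(2, 6)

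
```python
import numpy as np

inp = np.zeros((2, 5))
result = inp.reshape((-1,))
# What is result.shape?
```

(10,)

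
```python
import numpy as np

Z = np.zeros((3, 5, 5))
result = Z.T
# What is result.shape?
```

(5, 5, 3)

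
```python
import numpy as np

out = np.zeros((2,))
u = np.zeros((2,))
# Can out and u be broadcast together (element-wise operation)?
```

Yes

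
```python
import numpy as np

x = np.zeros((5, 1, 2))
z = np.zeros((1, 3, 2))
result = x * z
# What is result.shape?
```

(5, 3, 2)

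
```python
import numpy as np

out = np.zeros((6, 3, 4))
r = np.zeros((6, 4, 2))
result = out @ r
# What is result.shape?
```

(6, 3, 2)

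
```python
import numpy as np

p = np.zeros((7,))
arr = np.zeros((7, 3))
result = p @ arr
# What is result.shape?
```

(3,)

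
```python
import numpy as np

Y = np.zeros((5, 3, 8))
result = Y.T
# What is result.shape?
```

(8, 3, 5)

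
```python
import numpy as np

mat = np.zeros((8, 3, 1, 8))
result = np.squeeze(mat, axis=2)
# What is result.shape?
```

(8, 3, 8)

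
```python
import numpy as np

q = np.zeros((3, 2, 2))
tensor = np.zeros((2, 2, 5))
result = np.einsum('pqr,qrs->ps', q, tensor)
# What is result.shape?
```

(3, 5)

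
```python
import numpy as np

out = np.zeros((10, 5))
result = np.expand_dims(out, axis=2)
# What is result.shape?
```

(10, 5, 1)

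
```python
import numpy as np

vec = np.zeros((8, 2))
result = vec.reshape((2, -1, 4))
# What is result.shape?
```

(2, 2, 4)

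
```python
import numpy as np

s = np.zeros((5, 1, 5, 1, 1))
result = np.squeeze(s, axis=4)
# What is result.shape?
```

(5, 1, 5, 1)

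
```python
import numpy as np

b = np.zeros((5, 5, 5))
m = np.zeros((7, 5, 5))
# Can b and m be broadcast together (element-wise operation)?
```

No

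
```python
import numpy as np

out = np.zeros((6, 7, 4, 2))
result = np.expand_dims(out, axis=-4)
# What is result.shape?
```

(6, 1, 7, 4, 2)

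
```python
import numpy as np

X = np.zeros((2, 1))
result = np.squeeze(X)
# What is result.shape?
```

(2,)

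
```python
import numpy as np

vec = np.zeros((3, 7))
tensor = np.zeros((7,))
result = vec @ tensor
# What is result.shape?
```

(3,)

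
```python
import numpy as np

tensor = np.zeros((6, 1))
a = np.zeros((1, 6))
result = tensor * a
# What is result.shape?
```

(6, 6)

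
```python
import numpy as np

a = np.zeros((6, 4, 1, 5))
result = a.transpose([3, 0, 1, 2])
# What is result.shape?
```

(5, 6, 4, 1)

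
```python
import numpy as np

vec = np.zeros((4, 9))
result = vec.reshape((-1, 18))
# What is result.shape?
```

(2, 18)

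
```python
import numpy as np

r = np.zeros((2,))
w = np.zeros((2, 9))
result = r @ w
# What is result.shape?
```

(9,)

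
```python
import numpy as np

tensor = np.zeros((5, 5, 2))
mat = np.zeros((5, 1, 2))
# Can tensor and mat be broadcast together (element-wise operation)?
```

Yes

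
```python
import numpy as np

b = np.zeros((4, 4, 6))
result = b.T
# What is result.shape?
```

(6, 4, 4)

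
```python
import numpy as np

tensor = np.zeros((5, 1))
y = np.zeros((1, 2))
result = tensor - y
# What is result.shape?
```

(5, 2)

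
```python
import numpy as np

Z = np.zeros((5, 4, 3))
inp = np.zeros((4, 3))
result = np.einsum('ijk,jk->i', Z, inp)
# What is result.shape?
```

(5,)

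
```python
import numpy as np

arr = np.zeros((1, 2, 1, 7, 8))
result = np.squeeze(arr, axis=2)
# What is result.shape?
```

(1, 2, 7, 8)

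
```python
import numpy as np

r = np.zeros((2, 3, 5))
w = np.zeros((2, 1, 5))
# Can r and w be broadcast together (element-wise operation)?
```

Yes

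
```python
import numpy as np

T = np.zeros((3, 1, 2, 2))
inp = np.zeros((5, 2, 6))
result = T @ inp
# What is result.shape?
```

(3, 5, 2, 6)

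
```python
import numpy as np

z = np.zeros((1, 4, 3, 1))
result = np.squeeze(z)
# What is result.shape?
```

(4, 3)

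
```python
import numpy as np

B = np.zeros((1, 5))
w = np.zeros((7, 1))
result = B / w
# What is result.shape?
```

(7, 5)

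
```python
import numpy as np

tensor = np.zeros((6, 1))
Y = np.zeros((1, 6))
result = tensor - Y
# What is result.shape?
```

(6, 6)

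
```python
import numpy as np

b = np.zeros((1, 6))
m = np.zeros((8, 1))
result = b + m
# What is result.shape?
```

(8, 6)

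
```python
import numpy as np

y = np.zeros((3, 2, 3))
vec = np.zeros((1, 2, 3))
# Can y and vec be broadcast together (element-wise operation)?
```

Yes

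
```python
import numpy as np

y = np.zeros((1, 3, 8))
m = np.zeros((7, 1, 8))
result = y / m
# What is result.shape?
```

(7, 3, 8)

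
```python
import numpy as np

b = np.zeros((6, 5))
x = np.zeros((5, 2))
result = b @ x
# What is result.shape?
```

(6, 2)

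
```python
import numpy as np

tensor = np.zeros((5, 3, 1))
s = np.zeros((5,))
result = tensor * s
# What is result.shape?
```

(5, 3, 5)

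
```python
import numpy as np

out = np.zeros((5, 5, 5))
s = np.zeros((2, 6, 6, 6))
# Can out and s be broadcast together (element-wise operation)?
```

No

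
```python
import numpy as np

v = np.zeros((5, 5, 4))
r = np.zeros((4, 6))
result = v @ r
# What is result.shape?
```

(5, 5, 6)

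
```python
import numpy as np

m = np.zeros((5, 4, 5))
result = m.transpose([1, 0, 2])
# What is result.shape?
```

(4, 5, 5)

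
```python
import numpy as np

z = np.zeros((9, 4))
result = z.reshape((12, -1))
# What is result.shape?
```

(12, 3)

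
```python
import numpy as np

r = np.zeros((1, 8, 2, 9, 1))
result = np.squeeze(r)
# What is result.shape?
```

(8, 2, 9)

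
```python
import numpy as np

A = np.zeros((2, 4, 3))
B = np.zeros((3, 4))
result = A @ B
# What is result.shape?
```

(2, 4, 4)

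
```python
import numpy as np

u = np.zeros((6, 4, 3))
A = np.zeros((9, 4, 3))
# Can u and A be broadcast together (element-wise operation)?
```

No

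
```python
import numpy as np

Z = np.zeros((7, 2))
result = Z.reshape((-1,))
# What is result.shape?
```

(14,)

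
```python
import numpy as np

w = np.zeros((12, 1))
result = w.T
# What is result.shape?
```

(1, 12)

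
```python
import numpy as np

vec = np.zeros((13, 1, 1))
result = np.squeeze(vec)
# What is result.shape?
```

(13,)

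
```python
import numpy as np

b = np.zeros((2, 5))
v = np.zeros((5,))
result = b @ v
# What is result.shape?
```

(2,)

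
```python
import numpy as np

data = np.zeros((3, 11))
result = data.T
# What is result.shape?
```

(11, 3)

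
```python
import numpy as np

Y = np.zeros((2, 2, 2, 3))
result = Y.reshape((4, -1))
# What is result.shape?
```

(4, 6)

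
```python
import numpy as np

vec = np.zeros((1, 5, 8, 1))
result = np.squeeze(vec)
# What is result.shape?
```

(5, 8)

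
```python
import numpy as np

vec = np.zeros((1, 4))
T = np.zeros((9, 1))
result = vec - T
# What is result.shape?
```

(9, 4)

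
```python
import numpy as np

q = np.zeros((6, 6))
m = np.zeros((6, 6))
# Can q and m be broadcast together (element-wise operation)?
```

Yes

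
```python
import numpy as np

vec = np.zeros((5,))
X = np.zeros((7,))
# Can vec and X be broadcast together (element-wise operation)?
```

No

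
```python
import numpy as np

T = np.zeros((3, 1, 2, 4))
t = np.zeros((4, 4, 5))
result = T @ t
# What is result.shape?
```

(3, 4, 2, 5)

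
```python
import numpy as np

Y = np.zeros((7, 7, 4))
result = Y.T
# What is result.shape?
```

(4, 7, 7)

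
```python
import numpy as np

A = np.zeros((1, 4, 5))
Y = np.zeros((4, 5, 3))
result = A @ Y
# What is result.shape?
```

(4, 4, 3)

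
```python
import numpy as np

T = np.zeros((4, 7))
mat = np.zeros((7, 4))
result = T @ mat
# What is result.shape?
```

(4, 4)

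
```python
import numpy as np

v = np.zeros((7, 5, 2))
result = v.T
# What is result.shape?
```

(2, 5, 7)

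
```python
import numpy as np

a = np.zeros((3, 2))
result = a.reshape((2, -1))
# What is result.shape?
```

(2, 3)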